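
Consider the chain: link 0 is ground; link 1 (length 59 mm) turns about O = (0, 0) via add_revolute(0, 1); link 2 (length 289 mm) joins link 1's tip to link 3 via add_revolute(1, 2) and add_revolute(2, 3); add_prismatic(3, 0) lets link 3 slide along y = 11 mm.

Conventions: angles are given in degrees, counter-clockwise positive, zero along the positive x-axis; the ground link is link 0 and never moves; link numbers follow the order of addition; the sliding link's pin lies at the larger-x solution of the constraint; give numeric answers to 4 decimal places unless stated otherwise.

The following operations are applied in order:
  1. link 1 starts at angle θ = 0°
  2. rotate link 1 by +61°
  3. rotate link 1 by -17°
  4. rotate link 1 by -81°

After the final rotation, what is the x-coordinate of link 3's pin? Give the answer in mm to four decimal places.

geometry: r = 59 mm, L = 289 mm, e = 11 mm; θ starts at 0°
rotate link 1 by +61°: θ ← 0° +61° = 61°
rotate link 1 by -17°: θ ← 61° -17° = 44°
rotate link 1 by -81°: θ ← 44° -81° = -37°
crank pin P = (r cos θ, r sin θ) = (47.119495, -35.507086)
h = r sin θ − e = -35.507086 − 11 = -46.507086
x = r cos θ + √(L² − h²) = 47.119495 + 285.233397 = 332.352892

332.3529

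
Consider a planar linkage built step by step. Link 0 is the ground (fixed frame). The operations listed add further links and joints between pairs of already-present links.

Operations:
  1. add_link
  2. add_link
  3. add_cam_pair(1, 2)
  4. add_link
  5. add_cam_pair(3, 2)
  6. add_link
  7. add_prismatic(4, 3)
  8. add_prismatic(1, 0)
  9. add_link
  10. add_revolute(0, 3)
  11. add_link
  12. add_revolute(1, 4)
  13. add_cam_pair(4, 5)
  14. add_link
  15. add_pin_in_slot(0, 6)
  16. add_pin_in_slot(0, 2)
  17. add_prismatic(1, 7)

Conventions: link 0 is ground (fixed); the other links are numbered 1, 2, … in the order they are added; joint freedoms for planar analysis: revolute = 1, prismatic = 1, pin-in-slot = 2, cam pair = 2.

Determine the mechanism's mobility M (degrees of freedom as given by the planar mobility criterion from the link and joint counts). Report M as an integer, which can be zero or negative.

link 0 = ground. State L|J1|J2 = 1|0|0
+link1  2|0|0
+link2  3|0|0
C(1,2) f=2→J2  3|0|1
+link3  4|0|1
C(3,2) f=2→J2  4|0|2
+link4  5|0|2
P(4,3) f=1→J1  5|1|2
P(1,0) f=1→J1  5|2|2
+link5  6|2|2
R(0,3) f=1→J1  6|3|2
+link6  7|3|2
R(1,4) f=1→J1  7|4|2
C(4,5) f=2→J2  7|4|3
+link7  8|4|3
PS(0,6) f=2→J2  8|4|4
PS(0,2) f=2→J2  8|4|5
P(1,7) f=1→J1  8|5|5
M = 3(8−1)−2·5−5 = 21−10−5 = 6

M = 6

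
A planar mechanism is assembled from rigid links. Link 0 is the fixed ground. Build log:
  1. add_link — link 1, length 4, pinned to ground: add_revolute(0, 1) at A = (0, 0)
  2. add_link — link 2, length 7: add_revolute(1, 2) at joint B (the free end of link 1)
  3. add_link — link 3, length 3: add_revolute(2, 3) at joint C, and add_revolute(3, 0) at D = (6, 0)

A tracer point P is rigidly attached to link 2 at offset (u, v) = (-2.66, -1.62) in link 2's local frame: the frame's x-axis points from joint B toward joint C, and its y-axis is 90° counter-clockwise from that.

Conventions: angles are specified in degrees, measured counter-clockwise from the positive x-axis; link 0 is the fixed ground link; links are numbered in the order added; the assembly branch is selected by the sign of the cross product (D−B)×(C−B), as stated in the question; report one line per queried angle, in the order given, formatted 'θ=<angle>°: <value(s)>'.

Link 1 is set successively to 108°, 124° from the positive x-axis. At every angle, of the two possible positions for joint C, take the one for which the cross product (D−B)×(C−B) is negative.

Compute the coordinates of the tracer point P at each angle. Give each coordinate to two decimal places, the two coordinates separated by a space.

A=(0,0), D=(6.00,0)
θ=108°: B = A + 4.00·(cos108°, sin108°) = (-1.2361, 3.8042)
θ=108°: |BD| = 8.1751
θ=108°: circle(B,7.00) ∩ circle(D,3.00): a=6.5340, h=2.5113
θ=108°:   candidates: C₊=(5.7160,2.9865) cross=20.530; C₋=(3.3788,-1.4592) cross=-20.530
θ=108°:   branch - wants cross < 0 → take C=(3.3788,-1.4592) (cross=-20.530)
θ=108°: ex = (C−B)/|BC| = (0.6593,-0.7519); ey = (0.7519,0.6593)
θ=108°: P = B + -2.66·ex + -1.62·ey = (-4.2078,4.7363)
θ=124°: B = A + 4.00·(cos124°, sin124°) = (-2.2368, 3.3162)
θ=124°: |BD| = 8.8793
θ=124°: circle(B,7.00) ∩ circle(D,3.00): a=6.6921, h=2.0533
θ=124°:   candidates: C₊=(4.7379,2.7216) cross=18.232; C₋=(3.2042,-1.0879) cross=-18.232
θ=124°:   branch - wants cross < 0 → take C=(3.2042,-1.0879) (cross=-18.232)
θ=124°: ex = (C−B)/|BC| = (0.7773,-0.6292); ey = (0.6292,0.7773)
θ=124°: P = B + -2.66·ex + -1.62·ey = (-5.3236,3.7305)

θ=108°: -4.21 4.74
θ=124°: -5.32 3.73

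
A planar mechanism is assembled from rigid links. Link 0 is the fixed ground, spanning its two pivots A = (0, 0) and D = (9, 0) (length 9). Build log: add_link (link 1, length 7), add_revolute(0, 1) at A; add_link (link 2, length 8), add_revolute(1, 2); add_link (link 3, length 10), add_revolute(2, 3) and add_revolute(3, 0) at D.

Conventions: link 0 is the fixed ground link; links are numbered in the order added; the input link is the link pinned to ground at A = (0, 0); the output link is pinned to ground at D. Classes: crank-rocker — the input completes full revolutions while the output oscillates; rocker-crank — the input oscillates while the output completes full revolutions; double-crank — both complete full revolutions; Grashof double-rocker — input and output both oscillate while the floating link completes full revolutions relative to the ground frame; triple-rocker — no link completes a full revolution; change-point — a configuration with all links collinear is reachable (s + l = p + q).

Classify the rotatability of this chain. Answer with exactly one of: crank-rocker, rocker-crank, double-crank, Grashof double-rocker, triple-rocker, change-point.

lengths: ground=9, input=7, coupler=8, output=10
sorted: s=7 (shortest), l=10 (longest), p+q=17
s + l = 17 vs p + q = 17
s + l = p + q → change-point (collinear configuration reachable)

change-point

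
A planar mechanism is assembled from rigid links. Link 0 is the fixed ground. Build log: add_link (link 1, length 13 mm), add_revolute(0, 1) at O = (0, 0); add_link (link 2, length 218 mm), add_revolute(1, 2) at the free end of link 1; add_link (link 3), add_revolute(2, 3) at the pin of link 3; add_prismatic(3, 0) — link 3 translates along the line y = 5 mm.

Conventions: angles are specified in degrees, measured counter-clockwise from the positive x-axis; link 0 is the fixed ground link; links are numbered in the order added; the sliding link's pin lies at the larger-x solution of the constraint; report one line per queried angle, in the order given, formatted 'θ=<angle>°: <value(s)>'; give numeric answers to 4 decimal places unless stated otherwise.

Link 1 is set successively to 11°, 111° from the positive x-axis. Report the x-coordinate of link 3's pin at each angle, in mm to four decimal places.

geometry: r = 13 mm, L = 218 mm, e = 5 mm
θ=11°: crank pin P = (r cos θ, r sin θ) = (12.761153, 2.480517)
θ=11°: h = r sin θ − e = 2.480517 − 5 = -2.519483
θ=11°: x = r cos θ + √(L² − h²) = 12.761153 + 217.985440 = 230.746594
θ=111°: crank pin P = (r cos θ, r sin θ) = (-4.658783, 12.136546)
θ=111°: h = r sin θ − e = 12.136546 − 5 = 7.136546
θ=111°: x = r cos θ + √(L² − h²) = -4.658783 + 217.883156 = 213.224373

θ=11°: 230.7466
θ=111°: 213.2244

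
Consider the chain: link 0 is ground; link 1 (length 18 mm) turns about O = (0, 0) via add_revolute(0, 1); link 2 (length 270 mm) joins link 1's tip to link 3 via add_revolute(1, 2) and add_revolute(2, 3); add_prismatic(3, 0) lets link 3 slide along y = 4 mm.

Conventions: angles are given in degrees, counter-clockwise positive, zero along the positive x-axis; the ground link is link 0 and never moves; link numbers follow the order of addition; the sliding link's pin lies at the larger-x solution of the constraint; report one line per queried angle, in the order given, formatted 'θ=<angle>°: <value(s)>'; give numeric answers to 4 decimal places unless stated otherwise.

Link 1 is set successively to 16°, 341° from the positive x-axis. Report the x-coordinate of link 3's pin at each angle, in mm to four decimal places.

geometry: r = 18 mm, L = 270 mm, e = 4 mm
θ=16°: crank pin P = (r cos θ, r sin θ) = (17.302711, 4.961472)
θ=16°: h = r sin θ − e = 4.961472 − 4 = 0.961472
θ=16°: x = r cos θ + √(L² − h²) = 17.302711 + 269.998288 = 287.300999
θ=341°: crank pin P = (r cos θ, r sin θ) = (17.019334, -5.860227)
θ=341°: h = r sin θ − e = -5.860227 − 4 = -9.860227
θ=341°: x = r cos θ + √(L² − h²) = 17.019334 + 269.819895 = 286.839230

θ=16°: 287.3010
θ=341°: 286.8392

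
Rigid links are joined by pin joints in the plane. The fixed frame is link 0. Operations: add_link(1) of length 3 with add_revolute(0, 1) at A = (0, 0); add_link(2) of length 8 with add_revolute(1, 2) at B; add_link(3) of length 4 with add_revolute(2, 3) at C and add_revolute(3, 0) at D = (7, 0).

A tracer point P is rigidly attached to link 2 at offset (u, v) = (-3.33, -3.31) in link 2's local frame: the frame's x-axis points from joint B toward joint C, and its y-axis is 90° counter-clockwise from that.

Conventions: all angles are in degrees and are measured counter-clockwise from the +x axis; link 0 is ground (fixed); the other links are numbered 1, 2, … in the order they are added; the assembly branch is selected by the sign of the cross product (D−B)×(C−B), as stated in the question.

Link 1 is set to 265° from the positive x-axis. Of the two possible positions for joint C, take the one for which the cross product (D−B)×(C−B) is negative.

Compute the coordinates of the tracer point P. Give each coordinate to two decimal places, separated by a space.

A=(0,0), D=(7.00,0)
B = A + 3.00·(cos265°, sin265°) = (-0.2615, -2.9886)
|BD| = 7.8524
circle(B,8.00) ∩ circle(D,4.00): a=6.9826, h=3.9043
  candidates: C₊=(4.7097,3.2794) cross=30.658; C₋=(7.6816,-3.9415) cross=-30.658
  branch - wants cross < 0 → take C=(7.6816,-3.9415) (cross=-30.658)
ex = (C−B)/|BC| = (0.9929,-0.1191); ey = (0.1191,0.9929)
P = B + -3.33·ex + -3.31·ey = (-3.9620,-5.8784)

-3.96 -5.88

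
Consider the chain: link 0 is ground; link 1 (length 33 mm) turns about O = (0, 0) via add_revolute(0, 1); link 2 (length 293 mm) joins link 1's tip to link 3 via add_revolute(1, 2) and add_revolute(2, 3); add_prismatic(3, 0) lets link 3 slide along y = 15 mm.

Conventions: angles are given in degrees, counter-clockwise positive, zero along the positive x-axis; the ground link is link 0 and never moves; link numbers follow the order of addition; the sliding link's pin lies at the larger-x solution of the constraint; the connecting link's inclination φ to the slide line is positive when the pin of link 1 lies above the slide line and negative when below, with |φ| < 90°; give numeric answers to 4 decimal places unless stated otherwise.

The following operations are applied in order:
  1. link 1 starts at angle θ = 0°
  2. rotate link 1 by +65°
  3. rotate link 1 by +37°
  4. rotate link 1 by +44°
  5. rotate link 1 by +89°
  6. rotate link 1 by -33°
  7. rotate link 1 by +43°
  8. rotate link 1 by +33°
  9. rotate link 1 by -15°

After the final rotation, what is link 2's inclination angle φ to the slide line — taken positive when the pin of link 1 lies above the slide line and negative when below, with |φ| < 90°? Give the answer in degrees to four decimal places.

geometry: r = 33 mm, L = 293 mm, e = 15 mm; θ starts at 0°
rotate link 1 by +65°: θ ← 0° +65° = 65°
rotate link 1 by +37°: θ ← 65° +37° = 102°
rotate link 1 by +44°: θ ← 102° +44° = 146°
rotate link 1 by +89°: θ ← 146° +89° = 235°
rotate link 1 by -33°: θ ← 235° -33° = 202°
rotate link 1 by +43°: θ ← 202° +43° = 245°
rotate link 1 by +33°: θ ← 245° +33° = 278°
rotate link 1 by -15°: θ ← 278° -15° = 263°
h = r sin θ − e = -32.754023 − 15 = -47.754023
sin φ = h / L = -47.754023 / 293 = -0.16298301
φ = arcsin(-0.16298301) = -9.380084°

-9.3801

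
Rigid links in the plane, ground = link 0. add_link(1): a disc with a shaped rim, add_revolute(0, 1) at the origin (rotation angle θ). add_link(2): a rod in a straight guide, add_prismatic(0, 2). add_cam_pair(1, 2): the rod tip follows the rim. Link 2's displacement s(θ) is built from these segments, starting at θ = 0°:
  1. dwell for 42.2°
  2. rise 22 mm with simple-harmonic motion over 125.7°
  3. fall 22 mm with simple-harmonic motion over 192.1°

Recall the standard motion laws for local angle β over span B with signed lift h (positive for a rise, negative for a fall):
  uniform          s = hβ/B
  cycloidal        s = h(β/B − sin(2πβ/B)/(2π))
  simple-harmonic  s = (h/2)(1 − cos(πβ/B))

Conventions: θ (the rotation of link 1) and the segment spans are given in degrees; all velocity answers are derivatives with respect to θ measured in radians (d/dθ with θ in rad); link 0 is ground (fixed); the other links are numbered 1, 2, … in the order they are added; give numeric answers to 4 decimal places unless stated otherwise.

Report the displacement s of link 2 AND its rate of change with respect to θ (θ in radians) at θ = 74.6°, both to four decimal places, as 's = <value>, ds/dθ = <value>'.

segment 1 (0° to 42.2°, dwell): s unchanged at 0.0000
θ = 74.6° falls in segment 2 (42.2° to 167.9°, simple-harmonic, h = 22): β = 74.6 − 42.2 = 32.4°, B = 125.7°; Δs = 22/2·(1 − cos(π·0.2578)) = 3.4137; s = 0.0000 + 3.4137 = 3.4137
velocity in seg [42.2°–167.9°] (simple-harmonic), θ in radians: β = 32.4° = 0.5655 rad, B = 125.7° = 2.1939 rad; ds/dθ = (πh/(2B)) sin(πβ/B) = (π·22/(2·2.1939)) sin(π·0.2578) = 11.406279 mm/rad

s = 3.4137, ds/dθ = 11.4063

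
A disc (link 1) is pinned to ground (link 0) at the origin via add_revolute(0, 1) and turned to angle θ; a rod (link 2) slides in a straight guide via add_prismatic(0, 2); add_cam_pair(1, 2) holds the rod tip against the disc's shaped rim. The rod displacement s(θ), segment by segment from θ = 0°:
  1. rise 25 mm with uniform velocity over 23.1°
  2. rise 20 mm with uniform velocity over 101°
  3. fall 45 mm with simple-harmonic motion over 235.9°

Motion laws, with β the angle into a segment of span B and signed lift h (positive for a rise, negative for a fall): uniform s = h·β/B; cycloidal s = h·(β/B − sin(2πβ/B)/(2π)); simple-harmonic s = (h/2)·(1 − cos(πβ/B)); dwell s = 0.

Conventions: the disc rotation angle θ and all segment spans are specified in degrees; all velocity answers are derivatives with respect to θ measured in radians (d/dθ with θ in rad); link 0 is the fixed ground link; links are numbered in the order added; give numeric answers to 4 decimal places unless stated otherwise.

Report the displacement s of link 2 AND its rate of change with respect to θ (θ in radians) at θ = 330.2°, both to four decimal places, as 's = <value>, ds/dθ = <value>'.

segment 1 (0° to 23.1°, uniform, h = 25) is passed completely: s = 0.0000 + (25) = 25.0000
segment 2 (23.1° to 124.1°, uniform, h = 20) is passed completely: s = 25.0000 + (20) = 45.0000
θ = 330.2° falls in segment 3 (124.1° to 360°, simple-harmonic, h = -45): β = 330.2 − 124.1 = 206.1°, B = 235.9°; Δs = -45/2·(1 − cos(π·0.8737)) = -43.2513; s = 45.0000 − 43.2513 = 1.7487
velocity in seg [124.1°–360°] (simple-harmonic), θ in radians: β = 206.1° = 3.5971 rad, B = 235.9° = 4.1172 rad; ds/dθ = (πh/(2B)) sin(πβ/B) = (π·(-45)/(2·4.1172)) sin(π·0.8737) = -6.635974 mm/rad

s = 1.7487, ds/dθ = -6.6360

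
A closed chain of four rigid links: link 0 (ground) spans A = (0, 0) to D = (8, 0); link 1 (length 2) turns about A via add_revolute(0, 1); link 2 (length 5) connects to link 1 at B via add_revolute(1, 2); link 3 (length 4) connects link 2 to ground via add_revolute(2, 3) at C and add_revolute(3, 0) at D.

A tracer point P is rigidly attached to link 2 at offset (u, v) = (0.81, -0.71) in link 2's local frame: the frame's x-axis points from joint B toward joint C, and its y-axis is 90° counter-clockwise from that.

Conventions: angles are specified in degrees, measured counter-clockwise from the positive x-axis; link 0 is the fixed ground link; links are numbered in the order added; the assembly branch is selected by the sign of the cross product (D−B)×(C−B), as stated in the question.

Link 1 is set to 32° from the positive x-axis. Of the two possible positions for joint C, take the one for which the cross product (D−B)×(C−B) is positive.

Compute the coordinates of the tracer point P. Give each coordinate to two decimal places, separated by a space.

A=(0,0), D=(8.00,0)
B = A + 2.00·(cos32°, sin32°) = (1.6961, 1.0598)
|BD| = 6.3924
circle(B,5.00) ∩ circle(D,4.00): a=3.9002, h=3.1287
  candidates: C₊=(6.0610,3.4986) cross=20.000; C₋=(5.0235,-2.6722) cross=-20.000
  branch + wants cross > 0 → take C=(6.0610,3.4986) (cross=20.000)
ex = (C−B)/|BC| = (0.8730,0.4878); ey = (-0.4878,0.8730)
P = B + 0.81·ex + -0.71·ey = (2.7495,0.8351)

2.75 0.84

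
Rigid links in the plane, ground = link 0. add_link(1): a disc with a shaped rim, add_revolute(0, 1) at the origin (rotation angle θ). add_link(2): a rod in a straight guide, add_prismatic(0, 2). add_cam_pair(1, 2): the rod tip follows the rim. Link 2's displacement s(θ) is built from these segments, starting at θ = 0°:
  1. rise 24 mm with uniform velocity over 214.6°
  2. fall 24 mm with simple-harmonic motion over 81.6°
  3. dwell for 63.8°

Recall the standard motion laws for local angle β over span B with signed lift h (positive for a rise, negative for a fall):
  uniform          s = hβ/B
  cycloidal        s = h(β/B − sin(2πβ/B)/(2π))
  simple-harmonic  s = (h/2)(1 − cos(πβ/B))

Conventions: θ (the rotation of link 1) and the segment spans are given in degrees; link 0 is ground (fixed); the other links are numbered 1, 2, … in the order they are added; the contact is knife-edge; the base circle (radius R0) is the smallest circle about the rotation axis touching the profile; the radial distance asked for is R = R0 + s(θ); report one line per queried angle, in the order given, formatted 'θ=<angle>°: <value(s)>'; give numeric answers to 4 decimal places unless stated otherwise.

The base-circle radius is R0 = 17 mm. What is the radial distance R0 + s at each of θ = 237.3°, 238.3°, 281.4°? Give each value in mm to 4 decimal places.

segment 1 (0° to 214.6°, uniform, h = 24) is passed completely: s = 0.0000 + (24) = 24.0000
θ = 237.3° falls in segment 2 (214.6° to 296.2°, simple-harmonic, h = -24): β = 237.3 − 214.6 = 22.7°, B = 81.6°; Δs = -24/2·(1 − cos(π·0.2782)) = -4.2984; s = 24.0000 − 4.2984 = 19.7016
θ = 238.3° falls in segment 2 (214.6° to 296.2°, simple-harmonic, h = -24): β = 238.3 − 214.6 = 23.7°, B = 81.6°; Δs = -24/2·(1 − cos(π·0.2904)) = -4.6583; s = 24.0000 − 4.6583 = 19.3417
θ = 281.4° falls in segment 2 (214.6° to 296.2°, simple-harmonic, h = -24): β = 281.4 − 214.6 = 66.8°, B = 81.6°; Δs = -24/2·(1 − cos(π·0.8186)) = -22.1041; s = 24.0000 − 22.1041 = 1.8959
θ=237.3°: R = R0 + s = 17 + 19.7016 = 36.7016
θ=238.3°: R = R0 + s = 17 + 19.3417 = 36.3417
θ=281.4°: R = R0 + s = 17 + 1.8959 = 18.8959

θ=237.3°: 36.7016
θ=238.3°: 36.3417
θ=281.4°: 18.8959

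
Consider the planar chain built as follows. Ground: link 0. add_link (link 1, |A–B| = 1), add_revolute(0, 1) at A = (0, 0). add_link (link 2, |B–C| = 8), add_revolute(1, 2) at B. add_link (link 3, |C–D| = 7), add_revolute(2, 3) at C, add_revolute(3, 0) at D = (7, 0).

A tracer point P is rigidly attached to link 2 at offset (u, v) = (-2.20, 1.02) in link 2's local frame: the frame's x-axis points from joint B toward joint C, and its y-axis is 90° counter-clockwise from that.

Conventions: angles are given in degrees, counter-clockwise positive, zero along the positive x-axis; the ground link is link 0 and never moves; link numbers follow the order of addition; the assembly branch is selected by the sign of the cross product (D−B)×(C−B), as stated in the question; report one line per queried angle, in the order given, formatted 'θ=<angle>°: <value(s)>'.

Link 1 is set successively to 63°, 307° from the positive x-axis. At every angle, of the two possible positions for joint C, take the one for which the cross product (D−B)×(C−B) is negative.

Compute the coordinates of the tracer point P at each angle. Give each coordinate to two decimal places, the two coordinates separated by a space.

A=(0,0), D=(7.00,0)
θ=63°: B = A + 1.00·(cos63°, sin63°) = (0.4540, 0.8910)
θ=63°: |BD| = 6.6064
θ=63°: circle(B,8.00) ∩ circle(D,7.00): a=4.4385, h=6.6558
θ=63°:   candidates: C₊=(5.7496,6.8874) cross=43.971; C₋=(3.9542,-6.3026) cross=-43.971
θ=63°:   branch - wants cross < 0 → take C=(3.9542,-6.3026) (cross=-43.971)
θ=63°: ex = (C−B)/|BC| = (0.4375,-0.8992); ey = (0.8992,0.4375)
θ=63°: P = B + -2.20·ex + 1.02·ey = (0.4086,3.3155)
θ=307°: B = A + 1.00·(cos307°, sin307°) = (0.6018, -0.7986)
θ=307°: |BD| = 6.4478
θ=307°: circle(B,8.00) ∩ circle(D,7.00): a=4.3871, h=6.6898
θ=307°:   candidates: C₊=(4.1265,6.3830) cross=43.135; C₋=(5.7837,-6.8935) cross=-43.135
θ=307°:   branch - wants cross < 0 → take C=(5.7837,-6.8935) (cross=-43.135)
θ=307°: ex = (C−B)/|BC| = (0.6477,-0.7619); ey = (0.7619,0.6477)
θ=307°: P = B + -2.20·ex + 1.02·ey = (-0.0461,1.5382)

θ=63°: 0.41 3.32
θ=307°: -0.05 1.54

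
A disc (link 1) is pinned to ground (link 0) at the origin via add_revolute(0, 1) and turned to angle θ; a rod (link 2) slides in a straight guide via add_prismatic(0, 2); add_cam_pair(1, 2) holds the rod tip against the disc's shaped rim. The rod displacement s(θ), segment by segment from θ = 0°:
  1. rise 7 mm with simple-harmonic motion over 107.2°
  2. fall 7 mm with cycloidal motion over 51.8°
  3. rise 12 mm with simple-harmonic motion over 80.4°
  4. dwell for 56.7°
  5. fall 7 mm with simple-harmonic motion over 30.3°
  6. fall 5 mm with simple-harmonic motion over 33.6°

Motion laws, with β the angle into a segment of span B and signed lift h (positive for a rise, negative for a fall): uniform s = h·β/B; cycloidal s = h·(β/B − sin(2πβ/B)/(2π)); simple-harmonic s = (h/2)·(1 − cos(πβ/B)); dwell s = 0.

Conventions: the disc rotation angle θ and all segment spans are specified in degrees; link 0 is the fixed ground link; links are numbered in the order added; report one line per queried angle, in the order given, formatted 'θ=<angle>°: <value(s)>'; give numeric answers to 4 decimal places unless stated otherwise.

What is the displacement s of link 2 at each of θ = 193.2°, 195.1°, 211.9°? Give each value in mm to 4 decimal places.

segment 1 (0° to 107.2°, simple-harmonic, h = 7) is passed completely: s = 0.0000 + (7) = 7.0000
segment 2 (107.2° to 159°, cycloidal, h = -7) is passed completely: s = 7.0000 + (-7) = 0.0000
θ = 193.2° falls in segment 3 (159° to 239.4°, simple-harmonic, h = 12): β = 193.2 − 159 = 34.2°, B = 80.4°; Δs = 12/2·(1 − cos(π·0.4254)) = 4.6062; s = 0.0000 + 4.6062 = 4.6062
θ = 195.1° falls in segment 3 (159° to 239.4°, simple-harmonic, h = 12): β = 195.1 − 159 = 36.1°, B = 80.4°; Δs = 12/2·(1 − cos(π·0.4490)) = 5.0429; s = 0.0000 + 5.0429 = 5.0429
θ = 211.9° falls in segment 3 (159° to 239.4°, simple-harmonic, h = 12): β = 211.9 − 159 = 52.9°, B = 80.4°; Δs = 12/2·(1 − cos(π·0.6580)) = 8.8568; s = 0.0000 + 8.8568 = 8.8568

θ=193.2°: 4.6062
θ=195.1°: 5.0429
θ=211.9°: 8.8568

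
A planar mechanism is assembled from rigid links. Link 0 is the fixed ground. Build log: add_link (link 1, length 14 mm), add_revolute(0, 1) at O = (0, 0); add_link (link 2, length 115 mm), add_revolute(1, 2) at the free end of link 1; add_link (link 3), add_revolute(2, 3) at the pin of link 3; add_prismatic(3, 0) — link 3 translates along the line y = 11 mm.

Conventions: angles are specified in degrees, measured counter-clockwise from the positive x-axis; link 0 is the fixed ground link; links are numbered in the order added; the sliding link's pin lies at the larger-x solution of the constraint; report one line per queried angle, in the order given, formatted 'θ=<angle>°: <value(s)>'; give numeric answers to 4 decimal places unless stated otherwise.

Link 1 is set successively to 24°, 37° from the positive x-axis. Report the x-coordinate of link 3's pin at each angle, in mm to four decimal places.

geometry: r = 14 mm, L = 115 mm, e = 11 mm
θ=24°: crank pin P = (r cos θ, r sin θ) = (12.789636, 5.694313)
θ=24°: h = r sin θ − e = 5.694313 − 11 = -5.305687
θ=24°: x = r cos θ + √(L² − h²) = 12.789636 + 114.877542 = 127.667179
θ=37°: crank pin P = (r cos θ, r sin θ) = (11.180897, 8.425410)
θ=37°: h = r sin θ − e = 8.425410 − 11 = -2.574590
θ=37°: x = r cos θ + √(L² − h²) = 11.180897 + 114.971177 = 126.152074

θ=24°: 127.6672
θ=37°: 126.1521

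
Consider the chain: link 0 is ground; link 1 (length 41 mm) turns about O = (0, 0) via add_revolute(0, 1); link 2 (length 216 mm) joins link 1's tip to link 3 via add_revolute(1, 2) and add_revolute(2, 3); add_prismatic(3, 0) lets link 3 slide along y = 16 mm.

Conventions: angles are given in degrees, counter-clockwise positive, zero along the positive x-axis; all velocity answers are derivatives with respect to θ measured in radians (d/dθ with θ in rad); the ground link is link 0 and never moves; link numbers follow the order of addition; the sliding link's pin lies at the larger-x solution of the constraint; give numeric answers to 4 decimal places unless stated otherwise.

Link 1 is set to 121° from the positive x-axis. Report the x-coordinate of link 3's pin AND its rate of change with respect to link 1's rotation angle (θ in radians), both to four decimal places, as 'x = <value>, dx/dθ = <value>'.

geometry: r = 41 mm, L = 216 mm, e = 16 mm
crank pin P = (r cos θ, r sin θ) = (-21.116561, 35.143859)
h = r sin θ − e = 35.143859 − 16 = 19.143859
x = r cos θ + √(L² − h²) = -21.116561 + 215.149977 = 194.033416
dx/dθ = −r sin θ − h·r cos θ/√(L² − h²) (θ in radians; h = 19.143859) = -33.264926

x = 194.0334, dx/dθ = -33.2649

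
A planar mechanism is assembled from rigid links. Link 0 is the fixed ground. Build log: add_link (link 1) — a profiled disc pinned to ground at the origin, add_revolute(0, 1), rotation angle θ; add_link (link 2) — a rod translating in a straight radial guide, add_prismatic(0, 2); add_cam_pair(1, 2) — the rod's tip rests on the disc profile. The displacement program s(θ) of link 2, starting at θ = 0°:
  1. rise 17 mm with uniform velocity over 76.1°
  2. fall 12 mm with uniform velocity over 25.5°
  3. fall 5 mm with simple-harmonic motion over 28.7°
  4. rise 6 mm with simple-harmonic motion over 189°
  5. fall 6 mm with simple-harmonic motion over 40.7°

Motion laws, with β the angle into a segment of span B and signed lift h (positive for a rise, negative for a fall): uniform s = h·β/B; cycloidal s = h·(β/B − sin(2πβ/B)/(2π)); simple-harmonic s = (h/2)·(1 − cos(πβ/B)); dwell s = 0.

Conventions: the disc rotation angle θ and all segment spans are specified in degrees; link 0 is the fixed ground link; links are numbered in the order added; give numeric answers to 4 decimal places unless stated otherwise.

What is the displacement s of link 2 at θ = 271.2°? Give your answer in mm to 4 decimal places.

seg 1 [0°–76.1°] uniform, h=17: full span → s += 17 → s = 17.0000
seg 2 [76.1°–101.6°] uniform, h=-12: full span → s += -12 → s = 5.0000
seg 3 [101.6°–130.3°] simple-harmonic, h=-5: full span → s += -5 → s = 0.0000
seg 4 [130.3°–319.3°] simple-harmonic, h=6: θ=271.2° here. β=140.9, B=189. 6/2·(1 − cos(π·0.7455)) = 5.0911 → s = 5.0911

5.0911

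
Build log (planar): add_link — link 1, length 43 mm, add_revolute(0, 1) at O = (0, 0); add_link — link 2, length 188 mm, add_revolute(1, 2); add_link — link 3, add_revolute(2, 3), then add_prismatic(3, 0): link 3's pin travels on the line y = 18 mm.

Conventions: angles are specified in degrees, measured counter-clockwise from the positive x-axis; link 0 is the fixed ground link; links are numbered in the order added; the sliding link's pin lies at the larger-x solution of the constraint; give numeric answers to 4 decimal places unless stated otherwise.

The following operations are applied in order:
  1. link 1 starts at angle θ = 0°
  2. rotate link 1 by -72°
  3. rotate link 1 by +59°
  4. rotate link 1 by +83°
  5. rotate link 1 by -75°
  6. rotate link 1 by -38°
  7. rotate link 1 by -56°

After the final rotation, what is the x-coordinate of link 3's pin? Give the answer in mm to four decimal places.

geometry: r = 43 mm, L = 188 mm, e = 18 mm; θ starts at 0°
rotate link 1 by -72°: θ ← 0° -72° = -72°
rotate link 1 by +59°: θ ← -72° +59° = -13°
rotate link 1 by +83°: θ ← -13° +83° = 70°
rotate link 1 by -75°: θ ← 70° -75° = -5°
rotate link 1 by -38°: θ ← -5° -38° = -43°
rotate link 1 by -56°: θ ← -43° -56° = -99°
crank pin P = (r cos θ, r sin θ) = (-6.726682, -42.470599)
h = r sin θ − e = -42.470599 − 18 = -60.470599
x = r cos θ + √(L² − h²) = -6.726682 + 178.009288 = 171.282606

171.2826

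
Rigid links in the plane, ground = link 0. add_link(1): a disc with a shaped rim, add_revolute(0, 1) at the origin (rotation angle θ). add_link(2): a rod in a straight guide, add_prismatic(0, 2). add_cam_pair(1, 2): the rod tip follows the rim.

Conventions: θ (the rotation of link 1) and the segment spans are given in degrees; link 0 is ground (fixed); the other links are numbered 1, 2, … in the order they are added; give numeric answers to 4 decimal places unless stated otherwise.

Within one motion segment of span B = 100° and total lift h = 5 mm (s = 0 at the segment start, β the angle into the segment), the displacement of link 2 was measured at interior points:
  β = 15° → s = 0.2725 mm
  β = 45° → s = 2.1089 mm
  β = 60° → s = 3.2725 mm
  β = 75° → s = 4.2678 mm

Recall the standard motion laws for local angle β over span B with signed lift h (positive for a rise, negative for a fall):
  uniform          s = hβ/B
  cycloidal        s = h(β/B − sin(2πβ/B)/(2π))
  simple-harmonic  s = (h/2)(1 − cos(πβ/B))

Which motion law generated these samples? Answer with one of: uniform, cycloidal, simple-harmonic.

candidates at β/B = r: uniform s = h·r (linear in β); cycloidal s = h·(r − sin(2πr)/(2π)); simple-harmonic s = (h/2)(1 − cos(πr))
β=15°: printed 0.2725 | uniform 0.7500, cycloidal 0.1062, simple-harmonic 0.2725
β=45°: printed 2.1089 | uniform 2.2500, cycloidal 2.0041, simple-harmonic 2.1089
β=60°: printed 3.2725 | uniform 3.0000, cycloidal 3.4677, simple-harmonic 3.2725
β=75°: printed 4.2678 | uniform 3.7500, cycloidal 4.5458, simple-harmonic 4.2678
only one law matches every sample → simple-harmonic

simple-harmonic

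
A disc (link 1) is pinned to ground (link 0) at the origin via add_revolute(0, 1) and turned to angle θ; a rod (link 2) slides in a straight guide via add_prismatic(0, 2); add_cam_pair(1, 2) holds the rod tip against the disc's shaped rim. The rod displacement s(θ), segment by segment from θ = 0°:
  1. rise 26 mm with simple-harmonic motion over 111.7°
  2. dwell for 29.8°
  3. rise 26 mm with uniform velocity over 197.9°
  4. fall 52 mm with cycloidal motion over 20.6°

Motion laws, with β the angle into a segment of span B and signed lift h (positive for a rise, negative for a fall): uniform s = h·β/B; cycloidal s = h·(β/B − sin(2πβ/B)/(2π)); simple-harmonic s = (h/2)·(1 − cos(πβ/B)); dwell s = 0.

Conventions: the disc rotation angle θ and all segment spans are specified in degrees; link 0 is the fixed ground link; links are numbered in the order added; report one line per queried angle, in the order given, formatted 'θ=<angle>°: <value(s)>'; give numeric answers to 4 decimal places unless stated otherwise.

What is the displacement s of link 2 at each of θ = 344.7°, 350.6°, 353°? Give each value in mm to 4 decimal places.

segment 1 (0° to 111.7°, simple-harmonic, h = 26) is passed completely: s = 0.0000 + (26) = 26.0000
segment 2 (111.7° to 141.5°, dwell): s unchanged at 26.0000
segment 3 (141.5° to 339.4°, uniform, h = 26) is passed completely: s = 26.0000 + (26) = 52.0000
θ = 344.7° falls in segment 4 (339.4° to 360°, cycloidal, h = -52): β = 344.7 − 339.4 = 5.3°, B = 20.6°; Δs = -52·(0.2573 − sin(2π·0.2573)/(2π)) = -5.1112; s = 52.0000 − 5.1112 = 46.8888
θ = 350.6° falls in segment 4 (339.4° to 360°, cycloidal, h = -52): β = 350.6 − 339.4 = 11.2°, B = 20.6°; Δs = -52·(0.5437 − sin(2π·0.5437)/(2π)) = -30.5153; s = 52.0000 − 30.5153 = 21.4847
θ = 353° falls in segment 4 (339.4° to 360°, cycloidal, h = -52): β = 353 − 339.4 = 13.6°, B = 20.6°; Δs = -52·(0.6602 − sin(2π·0.6602)/(2π)) = -41.3232; s = 52.0000 − 41.3232 = 10.6768

θ=344.7°: 46.8888
θ=350.6°: 21.4847
θ=353°: 10.6768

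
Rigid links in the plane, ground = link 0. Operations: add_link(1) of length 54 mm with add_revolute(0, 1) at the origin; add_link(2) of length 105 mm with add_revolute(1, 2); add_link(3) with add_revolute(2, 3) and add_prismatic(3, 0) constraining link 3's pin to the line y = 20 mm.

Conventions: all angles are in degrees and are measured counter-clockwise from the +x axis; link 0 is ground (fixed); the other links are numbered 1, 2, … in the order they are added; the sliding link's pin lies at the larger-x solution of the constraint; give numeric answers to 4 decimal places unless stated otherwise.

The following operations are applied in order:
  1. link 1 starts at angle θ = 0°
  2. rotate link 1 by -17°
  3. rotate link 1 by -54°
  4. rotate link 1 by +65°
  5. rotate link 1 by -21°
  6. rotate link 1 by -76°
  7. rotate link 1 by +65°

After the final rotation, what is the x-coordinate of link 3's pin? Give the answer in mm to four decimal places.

geometry: r = 54 mm, L = 105 mm, e = 20 mm; θ starts at 0°
rotate link 1 by -17°: θ ← 0° -17° = -17°
rotate link 1 by -54°: θ ← -17° -54° = -71°
rotate link 1 by +65°: θ ← -71° +65° = -6°
rotate link 1 by -21°: θ ← -6° -21° = -27°
rotate link 1 by -76°: θ ← -27° -76° = -103°
rotate link 1 by +65°: θ ← -103° +65° = -38°
crank pin P = (r cos θ, r sin θ) = (42.552581, -33.245720)
h = r sin θ − e = -33.245720 − 20 = -53.245720
x = r cos θ + √(L² − h²) = 42.552581 + 90.498029 = 133.050610

133.0506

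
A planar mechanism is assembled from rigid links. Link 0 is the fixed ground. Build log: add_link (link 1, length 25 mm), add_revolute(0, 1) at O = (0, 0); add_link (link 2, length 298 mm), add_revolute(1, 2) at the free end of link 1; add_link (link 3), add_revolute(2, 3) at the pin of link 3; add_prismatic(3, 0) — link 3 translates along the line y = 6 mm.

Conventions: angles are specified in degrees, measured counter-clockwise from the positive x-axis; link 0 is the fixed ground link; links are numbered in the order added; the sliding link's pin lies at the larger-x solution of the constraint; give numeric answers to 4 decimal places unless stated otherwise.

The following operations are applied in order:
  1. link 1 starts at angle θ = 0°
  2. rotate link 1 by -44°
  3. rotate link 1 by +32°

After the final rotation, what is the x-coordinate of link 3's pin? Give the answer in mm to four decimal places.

geometry: r = 25 mm, L = 298 mm, e = 6 mm; θ starts at 0°
rotate link 1 by -44°: θ ← 0° -44° = -44°
rotate link 1 by +32°: θ ← -44° +32° = -12°
crank pin P = (r cos θ, r sin θ) = (24.453690, -5.197792)
h = r sin θ − e = -5.197792 − 6 = -11.197792
x = r cos θ + √(L² − h²) = 24.453690 + 297.789539 = 322.243229

322.2432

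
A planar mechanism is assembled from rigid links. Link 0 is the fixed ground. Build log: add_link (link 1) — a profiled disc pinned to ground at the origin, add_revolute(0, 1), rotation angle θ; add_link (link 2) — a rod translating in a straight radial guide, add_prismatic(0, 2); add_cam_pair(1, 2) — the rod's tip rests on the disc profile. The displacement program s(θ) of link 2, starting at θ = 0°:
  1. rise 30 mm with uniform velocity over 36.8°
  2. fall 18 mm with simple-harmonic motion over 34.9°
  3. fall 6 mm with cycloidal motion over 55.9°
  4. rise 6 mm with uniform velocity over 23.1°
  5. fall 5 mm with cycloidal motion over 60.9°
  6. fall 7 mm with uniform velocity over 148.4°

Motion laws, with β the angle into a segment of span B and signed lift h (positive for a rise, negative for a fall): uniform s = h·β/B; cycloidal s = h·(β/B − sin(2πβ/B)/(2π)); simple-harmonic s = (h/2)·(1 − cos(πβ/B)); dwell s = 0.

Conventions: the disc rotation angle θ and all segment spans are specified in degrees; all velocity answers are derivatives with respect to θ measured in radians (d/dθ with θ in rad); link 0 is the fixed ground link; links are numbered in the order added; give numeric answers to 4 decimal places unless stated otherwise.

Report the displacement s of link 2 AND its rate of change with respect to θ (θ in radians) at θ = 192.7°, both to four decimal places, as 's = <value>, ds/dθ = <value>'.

seg 1 [0°–36.8°] uniform, h=30: full span → s += 30 → s = 30.0000
seg 2 [36.8°–71.7°] simple-harmonic, h=-18: full span → s += -18 → s = 12.0000
seg 3 [71.7°–127.6°] cycloidal, h=-6: full span → s += -6 → s = 6.0000
seg 4 [127.6°–150.7°] uniform, h=6: full span → s += 6 → s = 12.0000
seg 5 [150.7°–211.6°] cycloidal, h=-5: θ=192.7° here. β=42, B=60.9. -5·(0.6897 − sin(2π·0.6897)/(2π)) = -4.1875 → s = 7.8125
velocity in seg [150.7°–211.6°] (cycloidal), θ in radians: β = 42° = 0.7330 rad, B = 60.9° = 1.0629 rad; ds/dθ = (h/B)(1 − cos(2πβ/B)) = ((-5)/1.0629)(1 − cos(2π·0.6897)) = -6.445249 mm/rad

s = 7.8125, ds/dθ = -6.4452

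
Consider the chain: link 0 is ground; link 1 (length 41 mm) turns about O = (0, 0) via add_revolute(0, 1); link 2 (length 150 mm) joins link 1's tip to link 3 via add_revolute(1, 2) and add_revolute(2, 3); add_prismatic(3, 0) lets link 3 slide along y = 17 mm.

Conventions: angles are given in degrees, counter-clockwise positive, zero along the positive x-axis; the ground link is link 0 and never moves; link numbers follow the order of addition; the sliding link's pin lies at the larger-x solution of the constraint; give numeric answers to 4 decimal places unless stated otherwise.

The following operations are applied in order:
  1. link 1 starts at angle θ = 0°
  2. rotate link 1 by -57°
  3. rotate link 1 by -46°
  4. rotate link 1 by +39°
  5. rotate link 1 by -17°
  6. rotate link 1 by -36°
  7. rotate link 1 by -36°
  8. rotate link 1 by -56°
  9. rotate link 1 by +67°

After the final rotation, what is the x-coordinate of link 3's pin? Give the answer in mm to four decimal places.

geometry: r = 41 mm, L = 150 mm, e = 17 mm; θ starts at 0°
rotate link 1 by -57°: θ ← 0° -57° = -57°
rotate link 1 by -46°: θ ← -57° -46° = -103°
rotate link 1 by +39°: θ ← -103° +39° = -64°
rotate link 1 by -17°: θ ← -64° -17° = -81°
rotate link 1 by -36°: θ ← -81° -36° = -117°
rotate link 1 by -36°: θ ← -117° -36° = -153°
rotate link 1 by -56°: θ ← -153° -56° = -209°
rotate link 1 by +67°: θ ← -209° +67° = -142°
crank pin P = (r cos θ, r sin θ) = (-32.308441, -25.242120)
h = r sin θ − e = -25.242120 − 17 = -42.242120
x = r cos θ + √(L² − h²) = -32.308441 + 143.929161 = 111.620720

111.6207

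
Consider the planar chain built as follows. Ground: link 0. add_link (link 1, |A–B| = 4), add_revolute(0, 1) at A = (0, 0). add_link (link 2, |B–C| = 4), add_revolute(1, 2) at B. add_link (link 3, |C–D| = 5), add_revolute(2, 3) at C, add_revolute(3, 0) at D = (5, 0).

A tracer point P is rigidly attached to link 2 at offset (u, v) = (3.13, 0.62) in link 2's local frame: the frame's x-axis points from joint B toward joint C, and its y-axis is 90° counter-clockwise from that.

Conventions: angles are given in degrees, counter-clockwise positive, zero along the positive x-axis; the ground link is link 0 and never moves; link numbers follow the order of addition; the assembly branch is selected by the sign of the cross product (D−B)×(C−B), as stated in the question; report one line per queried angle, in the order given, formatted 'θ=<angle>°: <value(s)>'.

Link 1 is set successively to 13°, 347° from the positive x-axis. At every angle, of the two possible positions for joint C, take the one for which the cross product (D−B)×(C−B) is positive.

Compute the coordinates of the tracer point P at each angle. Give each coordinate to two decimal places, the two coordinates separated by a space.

A=(0,0), D=(5.00,0)
θ=13°: B = A + 4.00·(cos13°, sin13°) = (3.8975, 0.8998)
θ=13°: |BD| = 1.4231
θ=13°: circle(B,4.00) ∩ circle(D,5.00): a=-2.4506, h=3.1614
θ=13°:   candidates: C₊=(3.9979,4.8985) cross=4.499; C₋=(0.0000,0.0000) cross=-4.499
θ=13°:   branch + wants cross > 0 → take C=(3.9979,4.8985) (cross=4.499)
θ=13°: ex = (C−B)/|BC| = (0.0251,0.9997); ey = (-0.9997,0.0251)
θ=13°: P = B + 3.13·ex + 0.62·ey = (3.3562,4.0444)
θ=347°: B = A + 4.00·(cos347°, sin347°) = (3.8975, -0.8998)
θ=347°: |BD| = 1.4231
θ=347°: circle(B,4.00) ∩ circle(D,5.00): a=-2.4506, h=3.1614
θ=347°:   candidates: C₊=(0.0000,0.0000) cross=4.499; C₋=(3.9979,-4.8985) cross=-4.499
θ=347°:   branch + wants cross > 0 → take C=(0.0000,0.0000) (cross=4.499)
θ=347°: ex = (C−B)/|BC| = (-0.9744,0.2250); ey = (-0.2250,-0.9744)
θ=347°: P = B + 3.13·ex + 0.62·ey = (0.7082,-0.7998)

θ=13°: 3.36 4.04
θ=347°: 0.71 -0.80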